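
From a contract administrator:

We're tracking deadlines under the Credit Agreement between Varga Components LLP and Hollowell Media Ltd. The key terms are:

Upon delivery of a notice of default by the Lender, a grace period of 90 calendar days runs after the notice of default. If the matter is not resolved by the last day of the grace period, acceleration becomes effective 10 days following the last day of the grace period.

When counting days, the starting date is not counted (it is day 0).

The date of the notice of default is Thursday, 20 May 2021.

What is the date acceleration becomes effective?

The last day of the grace period: 20 May 2021 + 90 days = 18 August 2021.
The date acceleration becomes effective: 10 calendar days after 18 August 2021 is 28 August 2021.

28 August 2021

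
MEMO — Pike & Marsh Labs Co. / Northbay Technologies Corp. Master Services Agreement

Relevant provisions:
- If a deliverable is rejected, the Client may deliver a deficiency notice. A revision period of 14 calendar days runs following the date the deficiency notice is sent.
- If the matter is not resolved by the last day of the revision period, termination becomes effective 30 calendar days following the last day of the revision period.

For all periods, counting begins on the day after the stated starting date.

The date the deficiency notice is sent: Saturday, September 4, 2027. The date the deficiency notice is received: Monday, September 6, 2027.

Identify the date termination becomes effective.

The last day of the revision period: 14 calendar days after September 4, 2027 is September 18, 2027.
Adding 30 calendar days to September 18, 2027 gives October 18, 2027, which is the date termination becomes effective.

October 18, 2027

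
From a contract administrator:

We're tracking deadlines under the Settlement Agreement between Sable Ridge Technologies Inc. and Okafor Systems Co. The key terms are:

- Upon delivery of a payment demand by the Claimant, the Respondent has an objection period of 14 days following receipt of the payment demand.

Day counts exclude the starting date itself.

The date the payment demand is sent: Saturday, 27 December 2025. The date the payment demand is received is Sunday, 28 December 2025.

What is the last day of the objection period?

The last day of the objection period: 28 December 2025 + 14 days = 11 January 2026.

11 January 2026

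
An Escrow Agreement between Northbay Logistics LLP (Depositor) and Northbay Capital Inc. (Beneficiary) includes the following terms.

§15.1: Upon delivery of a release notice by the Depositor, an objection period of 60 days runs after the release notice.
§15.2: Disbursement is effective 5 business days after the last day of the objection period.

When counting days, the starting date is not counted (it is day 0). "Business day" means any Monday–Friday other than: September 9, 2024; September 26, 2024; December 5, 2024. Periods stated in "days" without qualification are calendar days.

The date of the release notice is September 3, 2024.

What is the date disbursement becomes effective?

Adding 60 calendar days to September 3, 2024 gives November 2, 2024, which is the last day of the objection period.
From Saturday, November 2, 2024, 5 business days (Nov 4, Nov 5, Nov 6, Nov 7, Nov 8, skipping weekends) brings us to Friday, November 8, 2024, which is the date disbursement becomes effective.

November 8, 2024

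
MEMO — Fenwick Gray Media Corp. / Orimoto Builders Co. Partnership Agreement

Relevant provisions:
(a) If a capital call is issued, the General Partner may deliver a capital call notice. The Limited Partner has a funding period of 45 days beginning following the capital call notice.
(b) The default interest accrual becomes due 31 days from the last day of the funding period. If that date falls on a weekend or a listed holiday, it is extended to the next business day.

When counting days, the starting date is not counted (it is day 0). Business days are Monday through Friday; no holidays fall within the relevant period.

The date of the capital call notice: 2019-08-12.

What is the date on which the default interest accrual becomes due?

The last day of the funding period: 2019-08-12 + 45 days = 2019-09-26.
Adding 31 calendar days to 2019-09-26 gives 2019-10-27, which is the date on which the default interest accrual becomes due. That falls on a Sunday, so it rolls to the next business day, Monday, 2019-10-28.

2019-10-28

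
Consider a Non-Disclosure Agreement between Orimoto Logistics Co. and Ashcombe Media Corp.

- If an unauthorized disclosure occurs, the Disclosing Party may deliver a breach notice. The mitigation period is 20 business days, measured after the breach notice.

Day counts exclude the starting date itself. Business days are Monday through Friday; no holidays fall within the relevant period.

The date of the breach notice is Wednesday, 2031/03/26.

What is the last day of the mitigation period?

The last day of the mitigation period: counting 20 business days from Wednesday, 2031/03/26 (Mar 27, Mar 28, Mar 31, Apr 1, …, Apr 21, Apr 22, Apr 23, skipping weekends) reaches Wednesday, 2031/04/23.

2031/04/23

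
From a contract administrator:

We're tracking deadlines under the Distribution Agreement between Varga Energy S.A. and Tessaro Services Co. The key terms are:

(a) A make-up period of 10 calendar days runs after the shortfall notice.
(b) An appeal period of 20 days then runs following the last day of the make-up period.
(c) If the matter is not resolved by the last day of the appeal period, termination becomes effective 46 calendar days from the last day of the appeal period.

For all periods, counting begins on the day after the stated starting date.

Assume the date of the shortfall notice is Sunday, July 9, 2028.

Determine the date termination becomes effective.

September 23, 2028

Adding 10 calendar days to July 9, 2028 gives July 19, 2028, which is the last day of the make-up period.
Adding 20 calendar days to July 19, 2028 gives August 8, 2028, which is the last day of the appeal period.
Adding 46 calendar days to August 8, 2028 gives September 23, 2028, which is the date termination becomes effective.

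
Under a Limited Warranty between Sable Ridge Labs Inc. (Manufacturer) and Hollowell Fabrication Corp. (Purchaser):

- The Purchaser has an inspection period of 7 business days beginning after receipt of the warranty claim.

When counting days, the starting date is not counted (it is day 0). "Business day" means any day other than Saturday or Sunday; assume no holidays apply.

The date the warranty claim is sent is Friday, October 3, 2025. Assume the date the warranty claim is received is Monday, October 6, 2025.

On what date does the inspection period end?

The last day of the inspection period: counting 7 business days from Monday, October 6, 2025 (Oct 7, Oct 8, Oct 9, Oct 10, Oct 13, Oct 14, Oct 15, skipping weekends) reaches Wednesday, October 15, 2025.

October 15, 2025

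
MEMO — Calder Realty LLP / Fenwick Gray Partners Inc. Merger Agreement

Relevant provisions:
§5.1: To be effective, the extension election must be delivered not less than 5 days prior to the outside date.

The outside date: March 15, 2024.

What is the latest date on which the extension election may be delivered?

Counting back 5 calendar days from March 15, 2024 gives March 10, 2024.

March 10, 2024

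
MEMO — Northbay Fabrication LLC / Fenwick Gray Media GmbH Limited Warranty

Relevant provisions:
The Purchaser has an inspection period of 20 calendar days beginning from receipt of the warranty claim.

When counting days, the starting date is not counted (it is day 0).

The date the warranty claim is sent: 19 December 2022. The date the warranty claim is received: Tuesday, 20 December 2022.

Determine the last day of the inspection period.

The last day of the inspection period: 20 December 2022 + 20 days = 9 January 2023.

9 January 2023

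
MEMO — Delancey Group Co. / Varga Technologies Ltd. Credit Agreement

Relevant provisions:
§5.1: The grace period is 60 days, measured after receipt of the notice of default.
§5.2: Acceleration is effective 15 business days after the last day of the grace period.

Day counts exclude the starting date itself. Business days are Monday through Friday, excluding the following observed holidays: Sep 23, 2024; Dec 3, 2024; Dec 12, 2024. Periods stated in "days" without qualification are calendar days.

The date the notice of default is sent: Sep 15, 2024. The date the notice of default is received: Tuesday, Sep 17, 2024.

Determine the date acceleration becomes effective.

Dec 9, 2024

The last day of the grace period: Sep 17, 2024 + 60 days = Nov 16, 2024.
The date acceleration becomes effective: counting 15 business days from Saturday, Nov 16, 2024 (Nov 18, Nov 19, Nov 20, Nov 21, …, Dec 5, Dec 6, Dec 9, skipping weekends and the listed holiday on Dec 3) reaches Monday, Dec 9, 2024.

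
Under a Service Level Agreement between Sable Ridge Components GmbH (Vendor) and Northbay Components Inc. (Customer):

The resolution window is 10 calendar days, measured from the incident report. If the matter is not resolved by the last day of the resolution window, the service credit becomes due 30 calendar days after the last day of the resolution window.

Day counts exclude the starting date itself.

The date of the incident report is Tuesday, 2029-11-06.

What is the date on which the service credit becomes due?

2029-12-16

The last day of the resolution window: 10 calendar days after 2029-11-06 is 2029-11-16.
The date on which the service credit becomes due: 2029-11-16 + 30 days = 2029-12-16.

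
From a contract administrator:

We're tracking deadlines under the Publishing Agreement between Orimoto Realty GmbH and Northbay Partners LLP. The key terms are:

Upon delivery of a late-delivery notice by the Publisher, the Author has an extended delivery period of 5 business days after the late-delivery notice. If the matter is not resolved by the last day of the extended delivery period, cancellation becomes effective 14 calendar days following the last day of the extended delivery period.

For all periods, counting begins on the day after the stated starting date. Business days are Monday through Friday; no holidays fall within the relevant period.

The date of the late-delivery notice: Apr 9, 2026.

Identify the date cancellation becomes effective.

Apr 30, 2026

From Thursday, Apr 9, 2026, 5 business days (Apr 10, Apr 13, Apr 14, Apr 15, Apr 16, skipping weekends) brings us to Thursday, Apr 16, 2026, which is the last day of the extended delivery period.
The date cancellation becomes effective: 14 calendar days after Apr 16, 2026 is Apr 30, 2026.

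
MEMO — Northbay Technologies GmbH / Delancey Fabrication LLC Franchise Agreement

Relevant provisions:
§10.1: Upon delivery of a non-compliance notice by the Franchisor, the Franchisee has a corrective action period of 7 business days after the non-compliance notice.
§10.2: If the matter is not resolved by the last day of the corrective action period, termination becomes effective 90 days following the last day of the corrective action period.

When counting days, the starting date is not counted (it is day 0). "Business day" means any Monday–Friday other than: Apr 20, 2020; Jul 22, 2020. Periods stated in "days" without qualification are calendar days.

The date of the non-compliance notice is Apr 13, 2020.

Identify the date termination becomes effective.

The last day of the corrective action period: counting 7 business days from Monday, Apr 13, 2020 (Apr 14, Apr 15, Apr 16, Apr 17, Apr 21, Apr 22, Apr 23, skipping weekends and the listed holiday on Apr 20) reaches Thursday, Apr 23, 2020.
The date termination becomes effective: Apr 23, 2020 + 90 days = Jul 22, 2020.

Jul 22, 2020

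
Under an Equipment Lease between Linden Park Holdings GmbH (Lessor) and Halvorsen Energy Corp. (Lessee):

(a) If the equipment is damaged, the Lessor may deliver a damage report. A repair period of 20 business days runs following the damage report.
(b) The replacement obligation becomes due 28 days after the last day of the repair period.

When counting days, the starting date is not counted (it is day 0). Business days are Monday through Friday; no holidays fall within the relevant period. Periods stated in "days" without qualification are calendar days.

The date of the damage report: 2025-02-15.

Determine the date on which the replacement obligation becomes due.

2025-04-11

The last day of the repair period: 20 business days after Saturday, 2025-02-15, skipping weekends — Feb 17, Feb 18, Feb 19, Feb 20, …, Mar 12, Mar 13, Mar 14 — lands on Friday, 2025-03-14.
The date on which the replacement obligation becomes due: 2025-03-14 + 28 days = 2025-04-11.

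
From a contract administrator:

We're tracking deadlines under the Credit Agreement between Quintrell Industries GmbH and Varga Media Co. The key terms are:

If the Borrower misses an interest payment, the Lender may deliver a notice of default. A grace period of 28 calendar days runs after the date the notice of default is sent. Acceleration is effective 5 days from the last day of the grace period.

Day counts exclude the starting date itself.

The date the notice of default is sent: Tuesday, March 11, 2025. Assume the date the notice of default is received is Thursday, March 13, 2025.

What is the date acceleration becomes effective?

The last day of the grace period: 28 calendar days after March 11, 2025 is April 8, 2025.
The date acceleration becomes effective: April 8, 2025 + 5 days = April 13, 2025.

April 13, 2025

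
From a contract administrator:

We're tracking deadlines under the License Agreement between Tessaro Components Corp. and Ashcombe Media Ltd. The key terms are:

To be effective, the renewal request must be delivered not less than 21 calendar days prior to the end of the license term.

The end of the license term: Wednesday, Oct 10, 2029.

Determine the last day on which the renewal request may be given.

Oct 10, 2029 minus 21 days is Sep 19, 2029.

Sep 19, 2029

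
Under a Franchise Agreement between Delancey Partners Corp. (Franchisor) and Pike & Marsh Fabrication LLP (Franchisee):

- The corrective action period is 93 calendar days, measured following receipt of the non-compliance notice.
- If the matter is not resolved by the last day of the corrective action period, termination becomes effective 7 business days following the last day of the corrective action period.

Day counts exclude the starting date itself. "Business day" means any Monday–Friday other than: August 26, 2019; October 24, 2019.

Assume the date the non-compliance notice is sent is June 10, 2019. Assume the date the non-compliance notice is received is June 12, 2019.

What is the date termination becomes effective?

The last day of the corrective action period: 93 calendar days after June 12, 2019 is September 13, 2019.
From Friday, September 13, 2019, 7 business days (Sep 16, Sep 17, Sep 18, Sep 19, Sep 20, Sep 23, Sep 24, skipping weekends) brings us to Tuesday, September 24, 2019, which is the date termination becomes effective.

September 24, 2019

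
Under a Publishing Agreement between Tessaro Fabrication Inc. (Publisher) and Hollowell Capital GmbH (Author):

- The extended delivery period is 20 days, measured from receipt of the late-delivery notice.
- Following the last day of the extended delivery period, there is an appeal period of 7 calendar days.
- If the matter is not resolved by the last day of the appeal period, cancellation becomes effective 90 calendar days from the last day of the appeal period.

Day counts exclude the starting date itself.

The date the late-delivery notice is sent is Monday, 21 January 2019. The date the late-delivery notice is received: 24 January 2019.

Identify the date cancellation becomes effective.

The last day of the extended delivery period: 24 January 2019 + 20 days = 13 February 2019.
The last day of the appeal period: 7 calendar days after 13 February 2019 is 20 February 2019.
The date cancellation becomes effective: 20 February 2019 + 90 days = 21 May 2019.

21 May 2019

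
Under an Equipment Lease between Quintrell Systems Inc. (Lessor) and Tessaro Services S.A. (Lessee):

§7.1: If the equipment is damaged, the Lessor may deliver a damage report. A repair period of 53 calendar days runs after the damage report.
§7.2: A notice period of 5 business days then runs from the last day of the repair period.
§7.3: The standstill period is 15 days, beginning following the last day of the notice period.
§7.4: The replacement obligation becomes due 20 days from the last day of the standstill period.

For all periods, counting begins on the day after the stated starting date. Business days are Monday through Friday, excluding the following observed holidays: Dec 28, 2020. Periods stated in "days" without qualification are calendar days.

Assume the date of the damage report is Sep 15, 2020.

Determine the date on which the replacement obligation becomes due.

The last day of the repair period: 53 calendar days after Sep 15, 2020 is Nov 7, 2020.
The last day of the notice period: counting 5 business days from Saturday, Nov 7, 2020 (Nov 9, Nov 10, Nov 11, Nov 12, Nov 13, skipping weekends) reaches Friday, Nov 13, 2020.
The last day of the standstill period: 15 calendar days after Nov 13, 2020 is Nov 28, 2020.
The date on which the replacement obligation becomes due: 20 calendar days after Nov 28, 2020 is Dec 18, 2020.

Dec 18, 2020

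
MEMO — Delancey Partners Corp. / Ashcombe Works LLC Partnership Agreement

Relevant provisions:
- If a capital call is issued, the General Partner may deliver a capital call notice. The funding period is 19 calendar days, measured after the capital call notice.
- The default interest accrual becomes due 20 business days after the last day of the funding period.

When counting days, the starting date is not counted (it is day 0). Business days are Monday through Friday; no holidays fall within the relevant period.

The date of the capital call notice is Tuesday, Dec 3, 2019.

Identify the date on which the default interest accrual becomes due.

The last day of the funding period: 19 calendar days after Dec 3, 2019 is Dec 22, 2019.
From Sunday, Dec 22, 2019, 20 business days (Dec 23, Dec 24, Dec 25, Dec 26, …, Jan 15, Jan 16, Jan 17, skipping weekends) brings us to Friday, Jan 17, 2020, which is the date on which the default interest accrual becomes due.

Jan 17, 2020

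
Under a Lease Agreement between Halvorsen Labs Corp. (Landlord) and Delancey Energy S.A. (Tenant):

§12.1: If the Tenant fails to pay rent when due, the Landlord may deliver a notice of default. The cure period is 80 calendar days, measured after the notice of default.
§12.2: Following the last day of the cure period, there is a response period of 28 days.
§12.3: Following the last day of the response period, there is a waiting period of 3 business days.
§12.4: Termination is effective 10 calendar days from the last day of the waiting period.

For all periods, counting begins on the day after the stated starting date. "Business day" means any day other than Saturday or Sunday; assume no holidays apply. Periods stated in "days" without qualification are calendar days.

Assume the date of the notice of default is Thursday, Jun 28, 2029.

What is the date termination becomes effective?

Oct 27, 2029

Adding 80 calendar days to Jun 28, 2029 gives Sep 16, 2029, which is the last day of the cure period.
The last day of the response period: 28 calendar days after Sep 16, 2029 is Oct 14, 2029.
The last day of the waiting period: 3 business days after Sunday, Oct 14, 2029, skipping weekends — Oct 15, Oct 16, Oct 17 — lands on Wednesday, Oct 17, 2029.
The date termination becomes effective: Oct 17, 2029 + 10 days = Oct 27, 2029.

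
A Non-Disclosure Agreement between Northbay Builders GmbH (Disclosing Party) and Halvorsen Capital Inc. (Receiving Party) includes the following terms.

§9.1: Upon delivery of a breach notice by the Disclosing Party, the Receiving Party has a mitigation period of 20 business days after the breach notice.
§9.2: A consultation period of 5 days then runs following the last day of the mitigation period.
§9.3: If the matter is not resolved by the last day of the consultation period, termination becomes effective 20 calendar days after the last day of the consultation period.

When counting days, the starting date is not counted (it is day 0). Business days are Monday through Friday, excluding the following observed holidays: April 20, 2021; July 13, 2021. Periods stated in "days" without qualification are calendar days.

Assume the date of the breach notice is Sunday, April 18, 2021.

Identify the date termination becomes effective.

June 11, 2021

The last day of the mitigation period: 20 business days after Sunday, April 18, 2021, skipping weekends and the listed holiday on Apr 20 — Apr 19, Apr 21, Apr 22, Apr 23, …, May 13, May 14, May 17 — lands on Monday, May 17, 2021.
Adding 5 calendar days to May 17, 2021 gives May 22, 2021, which is the last day of the consultation period.
Adding 20 calendar days to May 22, 2021 gives June 11, 2021, which is the date termination becomes effective.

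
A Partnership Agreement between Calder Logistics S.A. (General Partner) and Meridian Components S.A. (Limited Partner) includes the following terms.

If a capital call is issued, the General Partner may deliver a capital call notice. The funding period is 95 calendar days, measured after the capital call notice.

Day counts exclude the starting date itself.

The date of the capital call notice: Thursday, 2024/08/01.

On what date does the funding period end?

Adding 95 calendar days to 2024/08/01 gives 2024/11/04, which is the last day of the funding period.

2024/11/04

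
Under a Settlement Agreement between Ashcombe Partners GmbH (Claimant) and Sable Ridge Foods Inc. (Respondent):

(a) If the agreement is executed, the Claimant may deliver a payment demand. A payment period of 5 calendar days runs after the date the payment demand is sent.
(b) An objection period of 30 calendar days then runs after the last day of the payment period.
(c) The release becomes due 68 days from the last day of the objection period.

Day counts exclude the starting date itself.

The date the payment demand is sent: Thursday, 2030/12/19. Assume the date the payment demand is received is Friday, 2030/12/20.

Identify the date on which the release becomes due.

2031/04/01

The last day of the payment period: 2030/12/19 + 5 days = 2030/12/24.
The last day of the objection period: 2030/12/24 + 30 days = 2031/01/23.
Adding 68 calendar days to 2031/01/23 gives 2031/04/01, which is the date on which the release becomes due.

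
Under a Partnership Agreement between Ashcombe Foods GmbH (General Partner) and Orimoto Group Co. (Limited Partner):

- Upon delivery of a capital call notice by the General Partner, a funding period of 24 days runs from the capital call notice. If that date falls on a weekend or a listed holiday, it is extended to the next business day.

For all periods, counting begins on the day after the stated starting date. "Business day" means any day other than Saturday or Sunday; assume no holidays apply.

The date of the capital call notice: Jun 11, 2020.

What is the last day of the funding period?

Jul 6, 2020

The last day of the funding period: Jun 11, 2020 + 24 days = Jul 5, 2020. That falls on a Sunday, so it rolls to the next business day, Monday, Jul 6, 2020.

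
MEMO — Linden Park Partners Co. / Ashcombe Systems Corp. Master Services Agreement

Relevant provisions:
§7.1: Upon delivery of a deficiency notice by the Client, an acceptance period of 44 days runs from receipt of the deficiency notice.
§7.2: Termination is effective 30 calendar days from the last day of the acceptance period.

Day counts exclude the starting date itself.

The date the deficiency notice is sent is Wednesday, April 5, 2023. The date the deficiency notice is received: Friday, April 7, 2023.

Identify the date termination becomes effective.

June 20, 2023

Adding 44 calendar days to April 7, 2023 gives May 21, 2023, which is the last day of the acceptance period.
The date termination becomes effective: 30 calendar days after May 21, 2023 is June 20, 2023.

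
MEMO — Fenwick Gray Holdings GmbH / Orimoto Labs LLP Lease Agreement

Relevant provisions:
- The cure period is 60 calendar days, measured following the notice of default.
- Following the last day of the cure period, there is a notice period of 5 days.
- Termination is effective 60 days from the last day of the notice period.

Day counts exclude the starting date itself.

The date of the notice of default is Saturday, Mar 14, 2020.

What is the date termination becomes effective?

The last day of the cure period: 60 calendar days after Mar 14, 2020 is May 13, 2020.
Adding 5 calendar days to May 13, 2020 gives May 18, 2020, which is the last day of the notice period.
The date termination becomes effective: May 18, 2020 + 60 days = Jul 17, 2020.

Jul 17, 2020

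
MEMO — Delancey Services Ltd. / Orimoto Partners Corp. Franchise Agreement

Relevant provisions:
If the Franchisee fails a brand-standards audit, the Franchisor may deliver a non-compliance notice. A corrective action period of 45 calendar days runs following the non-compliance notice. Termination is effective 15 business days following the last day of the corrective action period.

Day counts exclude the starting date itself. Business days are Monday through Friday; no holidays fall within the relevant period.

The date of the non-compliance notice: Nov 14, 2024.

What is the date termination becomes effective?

Jan 17, 2025

Adding 45 calendar days to Nov 14, 2024 gives Dec 29, 2024, which is the last day of the corrective action period.
The date termination becomes effective: counting 15 business days from Sunday, Dec 29, 2024 (Dec 30, Dec 31, Jan 1, Jan 2, …, Jan 15, Jan 16, Jan 17, skipping weekends) reaches Friday, Jan 17, 2025.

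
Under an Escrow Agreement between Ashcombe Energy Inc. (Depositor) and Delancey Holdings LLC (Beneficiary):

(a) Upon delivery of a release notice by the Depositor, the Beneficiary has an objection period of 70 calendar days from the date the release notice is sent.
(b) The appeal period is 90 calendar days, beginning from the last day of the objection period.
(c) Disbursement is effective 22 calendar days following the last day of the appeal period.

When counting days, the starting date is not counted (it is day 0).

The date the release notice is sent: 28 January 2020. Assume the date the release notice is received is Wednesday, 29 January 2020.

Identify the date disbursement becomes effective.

28 July 2020

The last day of the objection period: 70 calendar days after 28 January 2020 is 7 April 2020.
The last day of the appeal period: 90 calendar days after 7 April 2020 is 6 July 2020.
Adding 22 calendar days to 6 July 2020 gives 28 July 2020, which is the date disbursement becomes effective.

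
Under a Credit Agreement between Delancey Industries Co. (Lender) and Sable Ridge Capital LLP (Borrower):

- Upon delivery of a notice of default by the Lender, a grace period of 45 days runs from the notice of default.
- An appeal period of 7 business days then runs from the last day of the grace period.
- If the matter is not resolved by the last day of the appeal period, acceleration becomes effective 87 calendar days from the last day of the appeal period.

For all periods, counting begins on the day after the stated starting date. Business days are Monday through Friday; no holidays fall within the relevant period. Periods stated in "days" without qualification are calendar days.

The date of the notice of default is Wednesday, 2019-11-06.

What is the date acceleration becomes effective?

2020-03-27

The last day of the grace period: 45 calendar days after 2019-11-06 is 2019-12-21.
The last day of the appeal period: 7 business days after Saturday, 2019-12-21, skipping weekends — Dec 23, Dec 24, Dec 25, Dec 26, Dec 27, Dec 30, Dec 31 — lands on Tuesday, 2019-12-31.
Adding 87 calendar days to 2019-12-31 gives 2020-03-27, which is the date acceleration becomes effective.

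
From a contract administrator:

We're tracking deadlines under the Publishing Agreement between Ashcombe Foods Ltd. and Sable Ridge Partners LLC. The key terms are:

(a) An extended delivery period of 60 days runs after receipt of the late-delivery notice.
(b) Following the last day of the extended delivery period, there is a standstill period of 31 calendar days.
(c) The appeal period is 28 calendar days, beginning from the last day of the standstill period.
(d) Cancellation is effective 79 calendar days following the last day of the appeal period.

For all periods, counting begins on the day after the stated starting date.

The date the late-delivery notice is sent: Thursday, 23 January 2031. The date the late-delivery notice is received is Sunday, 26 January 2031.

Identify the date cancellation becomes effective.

12 August 2031

The last day of the extended delivery period: 26 January 2031 + 60 days = 27 March 2031.
The last day of the standstill period: 31 calendar days after 27 March 2031 is 27 April 2031.
The last day of the appeal period: 28 calendar days after 27 April 2031 is 25 May 2031.
The date cancellation becomes effective: 79 calendar days after 25 May 2031 is 12 August 2031.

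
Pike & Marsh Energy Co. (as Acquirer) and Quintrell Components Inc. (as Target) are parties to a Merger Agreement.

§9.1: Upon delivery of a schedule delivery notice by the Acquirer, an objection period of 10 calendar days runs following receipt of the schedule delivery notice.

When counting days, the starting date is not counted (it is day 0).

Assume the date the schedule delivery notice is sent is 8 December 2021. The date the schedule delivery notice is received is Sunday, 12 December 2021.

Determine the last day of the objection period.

Adding 10 calendar days to 12 December 2021 gives 22 December 2021, which is the last day of the objection period.

22 December 2021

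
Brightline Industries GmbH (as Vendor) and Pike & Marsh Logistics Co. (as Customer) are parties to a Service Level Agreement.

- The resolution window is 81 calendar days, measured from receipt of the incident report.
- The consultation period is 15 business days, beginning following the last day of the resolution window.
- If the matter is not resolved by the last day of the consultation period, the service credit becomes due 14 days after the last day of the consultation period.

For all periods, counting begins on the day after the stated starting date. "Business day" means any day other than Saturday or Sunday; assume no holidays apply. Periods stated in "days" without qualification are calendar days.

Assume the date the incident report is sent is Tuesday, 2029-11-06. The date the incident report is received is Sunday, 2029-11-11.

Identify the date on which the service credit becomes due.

2030-03-07

Adding 81 calendar days to 2029-11-11 gives 2030-01-31, which is the last day of the resolution window.
The last day of the consultation period: 15 business days after Thursday, 2030-01-31, skipping weekends — Feb 1, Feb 4, Feb 5, Feb 6, …, Feb 19, Feb 20, Feb 21 — lands on Thursday, 2030-02-21.
The date on which the service credit becomes due: 14 calendar days after 2030-02-21 is 2030-03-07.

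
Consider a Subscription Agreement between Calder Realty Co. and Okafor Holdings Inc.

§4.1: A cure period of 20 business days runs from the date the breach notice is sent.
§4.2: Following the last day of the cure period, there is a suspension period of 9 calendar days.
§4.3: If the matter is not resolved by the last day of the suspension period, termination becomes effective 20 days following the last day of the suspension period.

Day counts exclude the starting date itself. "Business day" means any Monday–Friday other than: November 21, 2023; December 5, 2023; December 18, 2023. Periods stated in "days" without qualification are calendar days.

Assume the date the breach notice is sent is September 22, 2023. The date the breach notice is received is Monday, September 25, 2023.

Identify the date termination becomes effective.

The last day of the cure period: counting 20 business days from Friday, September 22, 2023 (Sep 25, Sep 26, Sep 27, Sep 28, …, Oct 18, Oct 19, Oct 20, skipping weekends) reaches Friday, October 20, 2023.
The last day of the suspension period: 9 calendar days after October 20, 2023 is October 29, 2023.
The date termination becomes effective: 20 calendar days after October 29, 2023 is November 18, 2023.

November 18, 2023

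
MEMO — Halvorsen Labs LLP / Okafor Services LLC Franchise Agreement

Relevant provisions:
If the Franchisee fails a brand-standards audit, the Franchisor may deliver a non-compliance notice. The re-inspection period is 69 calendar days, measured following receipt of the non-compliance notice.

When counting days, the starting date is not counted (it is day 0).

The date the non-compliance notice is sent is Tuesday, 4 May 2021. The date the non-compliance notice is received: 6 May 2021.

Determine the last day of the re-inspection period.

The last day of the re-inspection period: 69 calendar days after 6 May 2021 is 14 July 2021.

14 July 2021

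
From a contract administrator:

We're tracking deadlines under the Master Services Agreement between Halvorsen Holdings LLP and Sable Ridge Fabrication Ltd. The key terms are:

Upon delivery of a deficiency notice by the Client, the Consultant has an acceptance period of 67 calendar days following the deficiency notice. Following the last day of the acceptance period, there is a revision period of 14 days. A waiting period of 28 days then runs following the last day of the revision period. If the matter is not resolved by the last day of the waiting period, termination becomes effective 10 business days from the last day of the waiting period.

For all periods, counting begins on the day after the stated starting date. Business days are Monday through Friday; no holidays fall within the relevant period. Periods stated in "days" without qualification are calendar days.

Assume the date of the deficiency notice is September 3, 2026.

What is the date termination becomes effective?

Adding 67 calendar days to September 3, 2026 gives November 9, 2026, which is the last day of the acceptance period.
The last day of the revision period: 14 calendar days after November 9, 2026 is November 23, 2026.
The last day of the waiting period: November 23, 2026 + 28 days = December 21, 2026.
The date termination becomes effective: counting 10 business days from Monday, December 21, 2026 (Dec 22, Dec 23, Dec 24, Dec 25, Dec 28, Dec 29, Dec 30, Dec 31, Jan 1, Jan 4, skipping weekends) reaches Monday, January 4, 2027.

January 4, 2027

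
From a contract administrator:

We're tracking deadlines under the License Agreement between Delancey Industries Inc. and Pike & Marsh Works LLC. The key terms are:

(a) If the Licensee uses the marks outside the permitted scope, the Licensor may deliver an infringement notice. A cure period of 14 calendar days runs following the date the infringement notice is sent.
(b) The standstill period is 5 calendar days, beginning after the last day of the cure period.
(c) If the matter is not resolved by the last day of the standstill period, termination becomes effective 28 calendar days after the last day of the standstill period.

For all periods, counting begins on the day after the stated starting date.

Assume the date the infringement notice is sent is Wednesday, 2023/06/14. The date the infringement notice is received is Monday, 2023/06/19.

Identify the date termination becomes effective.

2023/07/31

The last day of the cure period: 14 calendar days after 2023/06/14 is 2023/06/28.
Adding 5 calendar days to 2023/06/28 gives 2023/07/03, which is the last day of the standstill period.
Adding 28 calendar days to 2023/07/03 gives 2023/07/31, which is the date termination becomes effective.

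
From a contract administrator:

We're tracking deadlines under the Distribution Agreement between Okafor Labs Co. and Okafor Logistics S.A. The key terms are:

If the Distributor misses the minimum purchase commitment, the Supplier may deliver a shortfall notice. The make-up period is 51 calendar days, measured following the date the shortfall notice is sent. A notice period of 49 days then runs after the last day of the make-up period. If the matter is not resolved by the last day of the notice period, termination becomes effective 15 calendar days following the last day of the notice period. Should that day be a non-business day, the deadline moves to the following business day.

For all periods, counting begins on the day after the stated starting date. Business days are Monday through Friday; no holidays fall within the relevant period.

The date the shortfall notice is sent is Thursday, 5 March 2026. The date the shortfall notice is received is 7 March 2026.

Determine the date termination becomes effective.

29 June 2026

The last day of the make-up period: 5 March 2026 + 51 days = 25 April 2026.
Adding 49 calendar days to 25 April 2026 gives 13 June 2026, which is the last day of the notice period.
The date termination becomes effective: 15 calendar days after 13 June 2026 is 28 June 2026. That falls on a Sunday, so it rolls to the next business day, Monday, 29 June 2026.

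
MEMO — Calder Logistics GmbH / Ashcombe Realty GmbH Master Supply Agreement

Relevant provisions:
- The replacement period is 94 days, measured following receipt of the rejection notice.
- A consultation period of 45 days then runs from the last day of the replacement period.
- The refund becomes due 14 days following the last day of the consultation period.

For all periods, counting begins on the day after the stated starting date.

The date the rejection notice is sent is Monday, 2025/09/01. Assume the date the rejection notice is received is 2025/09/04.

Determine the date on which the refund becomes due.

The last day of the replacement period: 2025/09/04 + 94 days = 2025/12/07.
The last day of the consultation period: 2025/12/07 + 45 days = 2026/01/21.
Adding 14 calendar days to 2026/01/21 gives 2026/02/04, which is the date on which the refund becomes due.

2026/02/04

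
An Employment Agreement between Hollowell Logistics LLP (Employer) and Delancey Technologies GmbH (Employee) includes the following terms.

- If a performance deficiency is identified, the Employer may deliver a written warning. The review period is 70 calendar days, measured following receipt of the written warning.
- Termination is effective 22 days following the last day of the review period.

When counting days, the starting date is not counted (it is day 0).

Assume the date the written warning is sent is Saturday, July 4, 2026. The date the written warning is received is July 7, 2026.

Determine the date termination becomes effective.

October 7, 2026

Adding 70 calendar days to July 7, 2026 gives September 15, 2026, which is the last day of the review period.
Adding 22 calendar days to September 15, 2026 gives October 7, 2026, which is the date termination becomes effective.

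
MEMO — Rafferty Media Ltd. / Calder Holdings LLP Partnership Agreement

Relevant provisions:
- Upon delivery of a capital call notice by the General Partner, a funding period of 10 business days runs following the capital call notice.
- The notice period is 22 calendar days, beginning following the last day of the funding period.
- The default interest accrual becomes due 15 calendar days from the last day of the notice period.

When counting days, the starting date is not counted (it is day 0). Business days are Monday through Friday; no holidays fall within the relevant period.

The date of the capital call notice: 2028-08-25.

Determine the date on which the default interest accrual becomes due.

The last day of the funding period: 10 business days after Friday, 2028-08-25, skipping weekends — Aug 28, Aug 29, Aug 30, Aug 31, Sep 1, Sep 4, Sep 5, Sep 6, Sep 7, Sep 8 — lands on Friday, 2028-09-08.
The last day of the notice period: 2028-09-08 + 22 days = 2028-09-30.
The date on which the default interest accrual becomes due: 15 calendar days after 2028-09-30 is 2028-10-15.

2028-10-15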